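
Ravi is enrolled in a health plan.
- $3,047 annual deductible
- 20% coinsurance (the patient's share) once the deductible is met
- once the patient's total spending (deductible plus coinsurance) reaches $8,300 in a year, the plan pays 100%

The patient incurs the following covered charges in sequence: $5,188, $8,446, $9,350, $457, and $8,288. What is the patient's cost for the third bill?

$1,870

Bill 1, $5,188: $3,047 finishes the deductible; $2,141 goes to coinsurance; patient's 20% is $428.20. Cost to patient: $3,475.20. OOP to date $3,475.20.
Bill 2, $8,446: deductible already satisfied, so patient's share is 20% × $8,446 = $1,689.20. Patient pays $1,689.20; OOP now $5,164.40.
Bill 3, $9,350: deductible already satisfied, so patient's share is 20% × $9,350 = $1,870. Patient pays $1,870; OOP now $7,034.40.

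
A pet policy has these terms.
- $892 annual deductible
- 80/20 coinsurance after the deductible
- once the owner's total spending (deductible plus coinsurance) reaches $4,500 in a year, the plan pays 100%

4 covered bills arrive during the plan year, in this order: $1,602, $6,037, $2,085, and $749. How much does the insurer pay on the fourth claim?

$599.20

#1 ($1,602): deductible takes $892, $710 remains; 20% of $710 = $142. Cost to owner: $1,034. OOP to date $1,034. Plan pays $1,602 − $1,034 = $568.
#2 ($6,037): deductible already satisfied, so owner's share is 20% × $6,037 = $1,207.40. Cost to owner: $1,207.40. OOP to date $2,241.40. Insurer: $6,037 − $1,207.40 = $4,829.60.
#3 ($2,085): deductible already satisfied, so owner's share is 20% × $2,085 = $417. Cost to owner: $417. OOP to date $2,658.40. Plan pays $2,085 − $417 = $1,668.
#4 ($749): deductible already satisfied, so owner's share is 20% × $749 = $149.80. Owner pays $149.80; OOP now $2,808.20. Insurer: $749 − $149.80 = $599.20.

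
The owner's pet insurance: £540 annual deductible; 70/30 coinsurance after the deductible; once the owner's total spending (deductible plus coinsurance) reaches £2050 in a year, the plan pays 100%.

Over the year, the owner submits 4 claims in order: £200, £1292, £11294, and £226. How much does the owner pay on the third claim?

Claim 1 (£200): all of it applies to the deductible. Owner owes £200 (running OOP £200).
Claim 2 (£1292): £340 finishes the deductible; £952 goes to coinsurance; coinsurance £952 × 30% = £285.60. Owner pays £625.60; OOP now £825.60.
Claim 3 (£11294): deductible already satisfied, so owner's share is 30% × £11294 = £3388.20. Adding that to £825.60 gives £4213.80, past the £2050 cap; owner pays only £2050 − £825.60 = £1224.40.

£1224.40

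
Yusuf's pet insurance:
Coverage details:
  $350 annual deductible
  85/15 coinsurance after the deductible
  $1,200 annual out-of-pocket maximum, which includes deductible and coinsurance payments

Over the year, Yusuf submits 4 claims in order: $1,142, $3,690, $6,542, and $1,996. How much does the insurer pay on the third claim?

Claim 1 — $1,142: $350 finishes the deductible; $792 goes to coinsurance; owner's 15% is $118.80. Cost to owner: $468.80. OOP to date $468.80. Plan pays $1,142 − $468.80 = $673.20.
Claim 2 — $3,690: 15% coinsurance on $3,690 = $553.50. Owner owes $553.50 (running OOP $1,022.30). Plan pays $3,690 − $553.50 = $3,136.50.
Claim 3 — $6,542: deductible met; 15% of $6,542 = $981.30. OOP would hit $2,003.60 > $1,200, so the cap limits the owner to $1,200 − $1,022.30 = $177.70. Plan pays $6,542 − $177.70 = $6,364.30.

$6,364.30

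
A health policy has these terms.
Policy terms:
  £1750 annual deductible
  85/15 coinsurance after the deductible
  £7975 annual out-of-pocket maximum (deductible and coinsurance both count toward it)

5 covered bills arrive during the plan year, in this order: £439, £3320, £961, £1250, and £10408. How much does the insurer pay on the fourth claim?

#1 (£439): entire amount goes to the deductible. Cost to patient: £439. OOP to date £439. Plan pays £439 − £439 = £0.
#2 (£3320): £1311 finishes the deductible; £2009 goes to coinsurance; patient's 15% is £301.35. Patient owes £1612.35 (running OOP £2051.35). Plan pays £3320 − £1612.35 = £1707.65.
#3 (£961): 15% coinsurance on £961 = £144.15. Cost to patient: £144.15. OOP to date £2195.50. Plan pays £961 − £144.15 = £816.85.
#4 (£1250): deductible met; 15% of £1250 = £187.50. Patient pays £187.50; OOP now £2383. Plan pays £1250 − £187.50 = £1062.50.

£1062.50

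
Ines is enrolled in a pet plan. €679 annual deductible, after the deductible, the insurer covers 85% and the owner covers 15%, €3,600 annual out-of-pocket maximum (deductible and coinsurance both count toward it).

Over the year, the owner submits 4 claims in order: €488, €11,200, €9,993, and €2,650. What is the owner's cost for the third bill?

€1,269.65

Bill 1, €488: entire amount goes to the deductible. Owner pays €488; OOP now €488.
Bill 2, €11,200: €191 to deductible, leaving €11,009; owner's 15% is €1,651.35. Owner owes €1,842.35 (running OOP €2,330.35).
Bill 3, €9,993: deductible already satisfied, so owner's share is 15% × €9,993 = €1,498.95. That would push OOP to €3,829.30, over the €3,600 cap, so owner pays €3,600 − €2,330.35 = €1,269.65.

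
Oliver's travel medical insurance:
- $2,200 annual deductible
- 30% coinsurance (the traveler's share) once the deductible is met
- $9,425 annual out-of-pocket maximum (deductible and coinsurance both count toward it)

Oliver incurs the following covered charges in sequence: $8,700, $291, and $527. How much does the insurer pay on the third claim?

Bill 1, $8,700: $2,200 to deductible, leaving $6,500; coinsurance $6,500 × 30% = $1,950. Traveler owes $4,150 (running OOP $4,150). Plan pays $8,700 − $4,150 = $4,550.
Bill 2, $291: 30% coinsurance on $291 = $87.30. Traveler pays $87.30; OOP now $4,237.30. Plan pays $291 − $87.30 = $203.70.
Bill 3, $527: deductible already satisfied, so traveler's share is 30% × $527 = $158.10. Traveler owes $158.10 (running OOP $4,395.40). Plan pays $527 − $158.10 = $368.90.

$368.90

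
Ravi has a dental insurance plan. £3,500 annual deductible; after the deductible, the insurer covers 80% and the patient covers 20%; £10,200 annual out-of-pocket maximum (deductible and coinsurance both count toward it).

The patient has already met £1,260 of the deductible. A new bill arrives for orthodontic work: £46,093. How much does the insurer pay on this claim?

£1,260 of the £3,500 deductible is already met, leaving £2,240.
That leaves £46,093 − £2,240 = £43,853 for coinsurance.
Patient's 20% share of £43,853 is £8,770.60.
Patient responsibility before any cap: £2,240 + £8,770.60 = £11,010.60.
Year-to-date out-of-pocket would reach £1,260 + £11,010.60 = £12,270.60, above the £10,200 maximum, so the patient pays only £10,200 − £1,260 = £8,940.
Insurer pays the balance: £46,093 − £8,940 = £37,153.

£37,153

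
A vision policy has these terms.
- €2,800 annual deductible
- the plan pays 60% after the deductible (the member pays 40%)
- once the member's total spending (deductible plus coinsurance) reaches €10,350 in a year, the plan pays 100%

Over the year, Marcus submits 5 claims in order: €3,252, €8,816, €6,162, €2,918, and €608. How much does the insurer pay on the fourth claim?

€1,750.80

Claim 1 — €3,252: deductible takes €2,800, €452 remains; coinsurance €452 × 40% = €180.80. Member owes €2,980.80 (running OOP €2,980.80). Insurer: €3,252 − €2,980.80 = €271.20.
Claim 2 — €8,816: deductible already satisfied, so member's share is 40% × €8,816 = €3,526.40. Cost to member: €3,526.40. OOP to date €6,507.20. Plan pays €8,816 − €3,526.40 = €5,289.60.
Claim 3 — €6,162: deductible already satisfied, so member's share is 40% × €6,162 = €2,464.80. Member pays €2,464.80; OOP now €8,972. Insurer: €6,162 − €2,464.80 = €3,697.20.
Claim 4 — €2,918: 40% coinsurance on €2,918 = €1,167.20. Member pays €1,167.20; OOP now €10,139.20. Insurer: €2,918 − €1,167.20 = €1,750.80.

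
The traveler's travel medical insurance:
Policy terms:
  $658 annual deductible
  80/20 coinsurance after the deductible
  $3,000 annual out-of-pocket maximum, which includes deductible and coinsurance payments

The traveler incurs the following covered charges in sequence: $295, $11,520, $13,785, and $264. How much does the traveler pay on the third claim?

Claim 1 ($295): all of it applies to the deductible. Traveler owes $295 (running OOP $295).
Claim 2 ($11,520): $363 finishes the deductible; $11,157 goes to coinsurance; coinsurance $11,157 × 20% = $2,231.40. Traveler owes $2,594.40 (running OOP $2,889.40).
Claim 3 ($13,785): 20% coinsurance on $13,785 = $2,757. That would push OOP to $5,646.40, over the $3,000 cap, so traveler pays $3,000 − $2,889.40 = $110.60.

$110.60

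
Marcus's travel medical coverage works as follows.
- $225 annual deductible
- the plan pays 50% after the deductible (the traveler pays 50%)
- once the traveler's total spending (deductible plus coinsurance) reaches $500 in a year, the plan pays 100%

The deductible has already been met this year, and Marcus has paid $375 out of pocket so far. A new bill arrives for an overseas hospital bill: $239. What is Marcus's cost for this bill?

With the deductible met, the entire $239 is subject to coinsurance.
50% of $239 = $119.50 falls to the traveler.
Year-to-date out-of-pocket becomes $375 + $119.50 = $494.50, still under the $500 maximum, so no cap applies.

$119.50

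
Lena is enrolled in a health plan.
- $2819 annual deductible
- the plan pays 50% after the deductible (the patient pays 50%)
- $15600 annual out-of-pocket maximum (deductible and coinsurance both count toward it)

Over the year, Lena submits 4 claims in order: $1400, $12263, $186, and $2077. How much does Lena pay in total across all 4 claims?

$9372.50

#1 ($1400): all of it applies to the deductible. Patient owes $1400 (running OOP $1400).
#2 ($12263): deductible takes $1419, $10844 remains; coinsurance $10844 × 50% = $5422. Cost to patient: $6841. OOP to date $8241.
#3 ($186): deductible already satisfied, so patient's share is 50% × $186 = $93. Cost to patient: $93. OOP to date $8334.
#4 ($2077): deductible met; 50% of $2077 = $1038.50. Patient pays $1038.50; OOP now $9372.50.
Total paid by the patient: $1400 + $6841 + $93 + $1038.50 = $9372.50.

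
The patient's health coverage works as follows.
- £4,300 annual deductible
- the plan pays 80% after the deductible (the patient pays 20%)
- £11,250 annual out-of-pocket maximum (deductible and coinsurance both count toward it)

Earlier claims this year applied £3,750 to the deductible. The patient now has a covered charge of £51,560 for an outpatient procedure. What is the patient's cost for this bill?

Deductible still to meet: £4,300 − £3,750 = £550.
The remaining £51,010 (= £51,560 − £550) moves to coinsurance.
20% of £51,010 = £10,202 falls to the patient.
Patient responsibility before any cap: £550 + £10,202 = £10,752.
That would bring total out-of-pocket to £14,502, past the £11,250 cap. The patient is capped at £11,250 − £3,750 = £7,500 on this claim.

£7,500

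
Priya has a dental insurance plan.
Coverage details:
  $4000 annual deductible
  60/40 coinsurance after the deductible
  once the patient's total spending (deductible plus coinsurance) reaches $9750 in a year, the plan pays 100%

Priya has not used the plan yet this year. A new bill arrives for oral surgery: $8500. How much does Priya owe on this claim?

$5800

Deductible not yet touched, so the first $4000 of the bill goes to the deductible.
That leaves $8500 − $4000 = $4500 for coinsurance.
Coinsurance: $4500 × 40% = $1800.
Patient responsibility before any cap: $4000 + $1800 = $5800.
Total out-of-pocket so far would be $0 + $5800 = $5800, below the $9750 cap — no reduction.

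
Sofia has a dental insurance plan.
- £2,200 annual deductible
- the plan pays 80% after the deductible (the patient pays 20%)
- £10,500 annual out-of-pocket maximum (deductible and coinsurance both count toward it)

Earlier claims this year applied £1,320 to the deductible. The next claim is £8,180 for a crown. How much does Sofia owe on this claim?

£2,340

Deductible still to meet: £2,200 − £1,320 = £880.
After the £880 deductible portion, £8,180 − £880 = £7,300 is subject to coinsurance.
20% of £7,300 = £1,460 falls to the patient.
Patient responsibility before any cap: £880 + £1,460 = £2,340.
Total out-of-pocket so far would be £1,320 + £2,340 = £3,660, below the £10,500 cap — no reduction.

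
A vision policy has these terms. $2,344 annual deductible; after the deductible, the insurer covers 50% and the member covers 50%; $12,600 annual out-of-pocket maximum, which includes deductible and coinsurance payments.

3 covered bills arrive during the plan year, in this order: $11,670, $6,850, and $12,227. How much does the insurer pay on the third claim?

$10,059

Claim 1 — $11,670: $2,344 finishes the deductible; $9,326 goes to coinsurance; member's 50% is $4,663. Cost to member: $7,007. OOP to date $7,007. Plan pays $11,670 − $7,007 = $4,663.
Claim 2 — $6,850: deductible already satisfied, so member's share is 50% × $6,850 = $3,425. Member owes $3,425 (running OOP $10,432). Insurer: $6,850 − $3,425 = $3,425.
Claim 3 — $12,227: deductible already satisfied, so member's share is 50% × $12,227 = $6,113.50. OOP would hit $16,545.50 > $12,600, so the cap limits the member to $12,600 − $10,432 = $2,168. Plan pays $12,227 − $2,168 = $10,059.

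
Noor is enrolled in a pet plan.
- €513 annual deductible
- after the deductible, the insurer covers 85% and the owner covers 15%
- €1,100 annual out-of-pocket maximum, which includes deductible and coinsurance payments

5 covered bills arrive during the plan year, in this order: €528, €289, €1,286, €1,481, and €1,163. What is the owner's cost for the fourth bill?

#1 (€528): €513 finishes the deductible; €15 goes to coinsurance; 15% of €15 = €2.25. Cost to owner: €515.25. OOP to date €515.25.
#2 (€289): 15% coinsurance on €289 = €43.35. Cost to owner: €43.35. OOP to date €558.60.
#3 (€1,286): deductible met; 15% of €1,286 = €192.90. Cost to owner: €192.90. OOP to date €751.50.
#4 (€1,481): deductible met; 15% of €1,481 = €222.15. Cost to owner: €222.15. OOP to date €973.65.

€222.15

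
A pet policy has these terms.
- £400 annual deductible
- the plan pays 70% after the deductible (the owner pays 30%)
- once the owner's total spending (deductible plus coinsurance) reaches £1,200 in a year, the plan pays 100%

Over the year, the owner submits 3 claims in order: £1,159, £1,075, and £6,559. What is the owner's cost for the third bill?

Claim 1 — £1,159: £400 finishes the deductible; £759 goes to coinsurance; coinsurance £759 × 30% = £227.70. Cost to owner: £627.70. OOP to date £627.70.
Claim 2 — £1,075: deductible already satisfied, so owner's share is 30% × £1,075 = £322.50. Owner owes £322.50 (running OOP £950.20).
Claim 3 — £6,559: 30% coinsurance on £6,559 = £1,967.70. Adding that to £950.20 gives £2,917.90, past the £1,200 cap; owner pays only £1,200 − £950.20 = £249.80.

£249.80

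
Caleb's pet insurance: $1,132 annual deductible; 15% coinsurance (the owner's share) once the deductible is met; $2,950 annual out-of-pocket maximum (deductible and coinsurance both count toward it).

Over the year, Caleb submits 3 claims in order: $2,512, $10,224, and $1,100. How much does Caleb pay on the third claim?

Claim 1 ($2,512): deductible takes $1,132, $1,380 remains; coinsurance $1,380 × 15% = $207. Owner owes $1,339 (running OOP $1,339).
Claim 2 ($10,224): deductible already satisfied, so owner's share is 15% × $10,224 = $1,533.60. Owner owes $1,533.60 (running OOP $2,872.60).
Claim 3 ($1,100): 15% coinsurance on $1,100 = $165. OOP would hit $3,037.60 > $2,950, so the cap limits the owner to $2,950 − $2,872.60 = $77.40.

$77.40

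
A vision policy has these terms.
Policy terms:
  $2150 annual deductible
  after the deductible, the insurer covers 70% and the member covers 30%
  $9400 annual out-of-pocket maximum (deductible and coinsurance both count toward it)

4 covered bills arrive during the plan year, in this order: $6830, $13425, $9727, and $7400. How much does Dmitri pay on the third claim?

$1818.50

Bill 1, $6830: $2150 to deductible, leaving $4680; member's 30% is $1404. Member owes $3554 (running OOP $3554).
Bill 2, $13425: deductible met; 30% of $13425 = $4027.50. Member owes $4027.50 (running OOP $7581.50).
Bill 3, $9727: deductible met; 30% of $9727 = $2918.10. That would push OOP to $10499.60, over the $9400 cap, so member pays $9400 − $7581.50 = $1818.50.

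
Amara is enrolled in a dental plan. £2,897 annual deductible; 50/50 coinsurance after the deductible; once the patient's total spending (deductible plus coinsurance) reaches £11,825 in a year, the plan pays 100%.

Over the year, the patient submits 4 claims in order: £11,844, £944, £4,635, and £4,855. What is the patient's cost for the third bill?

£2,317.50

#1 (£11,844): £2,897 finishes the deductible; £8,947 goes to coinsurance; 50% of £8,947 = £4,473.50. Cost to patient: £7,370.50. OOP to date £7,370.50.
#2 (£944): 50% coinsurance on £944 = £472. Cost to patient: £472. OOP to date £7,842.50.
#3 (£4,635): deductible met; 50% of £4,635 = £2,317.50. Patient owes £2,317.50 (running OOP £10,160).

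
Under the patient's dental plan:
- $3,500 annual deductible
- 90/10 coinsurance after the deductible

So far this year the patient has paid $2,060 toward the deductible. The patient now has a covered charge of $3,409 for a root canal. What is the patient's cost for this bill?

Remaining deductible: $3,500 − $2,060 = $1,440.
The remaining $1,969 (= $3,409 − $1,440) moves to coinsurance.
Patient's 10% share of $1,969 is $196.90.
Patient responsibility: $1,440 + $196.90 = $1,636.90.

$1,636.90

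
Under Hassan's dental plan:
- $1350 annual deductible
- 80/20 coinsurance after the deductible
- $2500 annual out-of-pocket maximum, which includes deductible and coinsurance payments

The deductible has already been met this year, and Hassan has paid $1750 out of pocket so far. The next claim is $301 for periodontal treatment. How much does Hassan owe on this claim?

The deductible is already satisfied, so the full bill goes to coinsurance.
20% of $301 = $60.20 falls to the patient.
Cumulative spending $1750 + $60.20 = $1810.20 stays under the $2500 maximum.

$60.20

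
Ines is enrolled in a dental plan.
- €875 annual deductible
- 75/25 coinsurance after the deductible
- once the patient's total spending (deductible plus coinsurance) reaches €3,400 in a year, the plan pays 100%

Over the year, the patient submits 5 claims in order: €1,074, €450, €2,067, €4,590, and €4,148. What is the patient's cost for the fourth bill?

€1,147.50

Claim 1 — €1,074: €875 finishes the deductible; €199 goes to coinsurance; patient's 25% is €49.75. Patient owes €924.75 (running OOP €924.75).
Claim 2 — €450: deductible already satisfied, so patient's share is 25% × €450 = €112.50. Patient pays €112.50; OOP now €1,037.25.
Claim 3 — €2,067: deductible already satisfied, so patient's share is 25% × €2,067 = €516.75. Patient pays €516.75; OOP now €1,554.
Claim 4 — €4,590: 25% coinsurance on €4,590 = €1,147.50. Patient owes €1,147.50 (running OOP €2,701.50).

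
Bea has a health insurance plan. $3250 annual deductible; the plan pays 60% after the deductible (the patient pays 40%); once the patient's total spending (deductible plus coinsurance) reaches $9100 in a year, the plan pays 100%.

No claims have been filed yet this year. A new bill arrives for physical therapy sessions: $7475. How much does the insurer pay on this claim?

$2535

Nothing has been paid toward the $3250 deductible, so the first $3250 of this charge is applied there.
After the $3250 deductible portion, $7475 − $3250 = $4225 is subject to coinsurance.
40% of $4225 = $1690 falls to the patient.
Patient responsibility before any cap: $3250 + $1690 = $4940.
Cumulative spending $0 + $4940 = $4940 stays under the $9100 maximum.
Insurer pays the balance: $7475 − $4940 = $2535.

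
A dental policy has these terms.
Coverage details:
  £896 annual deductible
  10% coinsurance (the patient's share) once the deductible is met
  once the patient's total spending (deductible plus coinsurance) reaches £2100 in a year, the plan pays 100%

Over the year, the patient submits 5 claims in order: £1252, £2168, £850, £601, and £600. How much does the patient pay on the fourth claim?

£60.10

#1 (£1252): £896 finishes the deductible; £356 goes to coinsurance; 10% of £356 = £35.60. Patient owes £931.60 (running OOP £931.60).
#2 (£2168): deductible met; 10% of £2168 = £216.80. Patient pays £216.80; OOP now £1148.40.
#3 (£850): deductible already satisfied, so patient's share is 10% × £850 = £85. Cost to patient: £85. OOP to date £1233.40.
#4 (£601): deductible met; 10% of £601 = £60.10. Patient owes £60.10 (running OOP £1293.50).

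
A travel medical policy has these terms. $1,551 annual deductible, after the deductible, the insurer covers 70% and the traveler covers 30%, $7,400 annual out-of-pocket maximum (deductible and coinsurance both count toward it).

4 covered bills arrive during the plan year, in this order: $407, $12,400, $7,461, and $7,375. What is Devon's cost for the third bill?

$2,238.30

Bill 1, $407: entire amount goes to the deductible. Cost to traveler: $407. OOP to date $407.
Bill 2, $12,400: deductible takes $1,144, $11,256 remains; 30% of $11,256 = $3,376.80. Traveler pays $4,520.80; OOP now $4,927.80.
Bill 3, $7,461: deductible met; 30% of $7,461 = $2,238.30. Cost to traveler: $2,238.30. OOP to date $7,166.10.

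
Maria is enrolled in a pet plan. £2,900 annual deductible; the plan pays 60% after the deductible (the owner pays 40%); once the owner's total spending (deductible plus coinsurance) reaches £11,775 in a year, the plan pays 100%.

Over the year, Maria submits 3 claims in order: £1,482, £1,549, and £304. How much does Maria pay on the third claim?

Bill 1, £1,482: fully absorbed by the deductible. Owner owes £1,482 (running OOP £1,482).
Bill 2, £1,549: £1,418 finishes the deductible; £131 goes to coinsurance; coinsurance £131 × 40% = £52.40. Cost to owner: £1,470.40. OOP to date £2,952.40.
Bill 3, £304: deductible already satisfied, so owner's share is 40% × £304 = £121.60. Cost to owner: £121.60. OOP to date £3,074.

£121.60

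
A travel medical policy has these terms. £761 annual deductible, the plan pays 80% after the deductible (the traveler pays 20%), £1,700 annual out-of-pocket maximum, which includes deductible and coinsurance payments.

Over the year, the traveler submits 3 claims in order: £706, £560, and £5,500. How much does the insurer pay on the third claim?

Claim 1 (£706): fully absorbed by the deductible. Traveler pays £706; OOP now £706. Insurer: £706 − £706 = £0.
Claim 2 (£560): deductible takes £55, £505 remains; 20% of £505 = £101. Traveler pays £156; OOP now £862. Insurer: £560 − £156 = £404.
Claim 3 (£5,500): deductible already satisfied, so traveler's share is 20% × £5,500 = £1,100. Adding that to £862 gives £1,962, past the £1,700 cap; traveler pays only £1,700 − £862 = £838. Plan pays £5,500 − £838 = £4,662.

£4,662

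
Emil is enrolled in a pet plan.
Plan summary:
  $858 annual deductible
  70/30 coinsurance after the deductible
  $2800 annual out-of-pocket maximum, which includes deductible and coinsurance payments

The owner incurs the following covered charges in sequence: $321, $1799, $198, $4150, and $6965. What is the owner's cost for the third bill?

$59.40

Claim 1 ($321): entire amount goes to the deductible. Owner pays $321; OOP now $321.
Claim 2 ($1799): $537 finishes the deductible; $1262 goes to coinsurance; owner's 30% is $378.60. Owner pays $915.60; OOP now $1236.60.
Claim 3 ($198): deductible already satisfied, so owner's share is 30% × $198 = $59.40. Cost to owner: $59.40. OOP to date $1296.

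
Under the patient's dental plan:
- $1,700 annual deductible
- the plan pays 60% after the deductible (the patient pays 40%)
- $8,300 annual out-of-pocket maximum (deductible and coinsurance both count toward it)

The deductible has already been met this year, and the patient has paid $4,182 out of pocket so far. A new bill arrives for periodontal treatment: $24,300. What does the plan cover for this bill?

$20,182

With the deductible met, the entire $24,300 is subject to coinsurance.
Patient's 40% share of $24,300 is $9,720.
Adding $9,720 to the $4,182 already spent would give $13,902, which exceeds the $8,300 cap; the patient pays just $8,300 − $4,182 = $4,118.
The insurer covers the remainder: $24,300 − $4,118 = $20,182.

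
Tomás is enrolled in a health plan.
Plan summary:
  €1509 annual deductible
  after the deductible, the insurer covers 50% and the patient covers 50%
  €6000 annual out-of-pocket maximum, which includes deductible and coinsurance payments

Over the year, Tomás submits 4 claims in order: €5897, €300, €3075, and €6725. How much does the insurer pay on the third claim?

Bill 1, €5897: deductible takes €1509, €4388 remains; coinsurance €4388 × 50% = €2194. Cost to patient: €3703. OOP to date €3703. Plan pays €5897 − €3703 = €2194.
Bill 2, €300: deductible met; 50% of €300 = €150. Cost to patient: €150. OOP to date €3853. Plan pays €300 − €150 = €150.
Bill 3, €3075: deductible already satisfied, so patient's share is 50% × €3075 = €1537.50. Cost to patient: €1537.50. OOP to date €5390.50. Plan pays €3075 − €1537.50 = €1537.50.

€1537.50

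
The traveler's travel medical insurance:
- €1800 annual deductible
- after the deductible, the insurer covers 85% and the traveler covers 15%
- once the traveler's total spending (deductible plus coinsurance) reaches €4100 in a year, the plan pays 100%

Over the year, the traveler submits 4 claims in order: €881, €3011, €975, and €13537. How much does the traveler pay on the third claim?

€146.25

#1 (€881): all of it applies to the deductible. Traveler owes €881 (running OOP €881).
#2 (€3011): deductible takes €919, €2092 remains; traveler's 15% is €313.80. Traveler owes €1232.80 (running OOP €2113.80).
#3 (€975): 15% coinsurance on €975 = €146.25. Traveler owes €146.25 (running OOP €2260.05).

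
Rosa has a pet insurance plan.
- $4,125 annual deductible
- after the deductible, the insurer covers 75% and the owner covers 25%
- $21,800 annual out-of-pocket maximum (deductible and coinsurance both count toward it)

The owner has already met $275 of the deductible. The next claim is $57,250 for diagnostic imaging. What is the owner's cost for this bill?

Remaining deductible: $4,125 − $275 = $3,850.
That leaves $57,250 − $3,850 = $53,400 for coinsurance.
Coinsurance: $53,400 × 25% = $13,350.
Owner responsibility before any cap: $3,850 + $13,350 = $17,200.
Year-to-date out-of-pocket becomes $275 + $17,200 = $17,475, still under the $21,800 maximum, so no cap applies.

$17,200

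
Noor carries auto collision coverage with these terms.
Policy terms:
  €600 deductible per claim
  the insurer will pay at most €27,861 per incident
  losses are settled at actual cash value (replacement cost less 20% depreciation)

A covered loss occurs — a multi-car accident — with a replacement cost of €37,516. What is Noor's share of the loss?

Depreciate 20%: the covered value is €37,516 × 0.8 = €30,012.80.
After the deductible, €30,012.80 − €600 = €29,412.80 remains.
€29,412.80 exceeds the €27,861 limit, so the insurer pays the limit: €27,861.
Out of pocket: €37,516 − €27,861 = €9,655.

€9,655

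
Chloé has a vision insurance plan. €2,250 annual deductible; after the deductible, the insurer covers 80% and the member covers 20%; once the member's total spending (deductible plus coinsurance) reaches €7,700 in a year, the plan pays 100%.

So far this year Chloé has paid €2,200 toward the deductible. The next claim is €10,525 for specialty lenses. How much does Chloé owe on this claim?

€2,200 of the €2,250 deductible is already met, leaving €50.
That leaves €10,525 − €50 = €10,475 for coinsurance.
Member's 20% share of €10,475 is €2,095.
So the member owes €50 + €2,095 = €2,145 before any cap.
Total out-of-pocket so far would be €2,200 + €2,145 = €4,345, below the €7,700 cap — no reduction.

€2,145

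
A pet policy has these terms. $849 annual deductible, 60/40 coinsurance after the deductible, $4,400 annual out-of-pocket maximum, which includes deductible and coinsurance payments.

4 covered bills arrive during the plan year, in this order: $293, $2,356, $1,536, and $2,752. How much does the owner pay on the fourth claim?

$1,100.80

#1 ($293): fully absorbed by the deductible. Owner pays $293; OOP now $293.
#2 ($2,356): $556 finishes the deductible; $1,800 goes to coinsurance; coinsurance $1,800 × 40% = $720. Cost to owner: $1,276. OOP to date $1,569.
#3 ($1,536): 40% coinsurance on $1,536 = $614.40. Owner owes $614.40 (running OOP $2,183.40).
#4 ($2,752): deductible met; 40% of $2,752 = $1,100.80. Owner owes $1,100.80 (running OOP $3,284.20).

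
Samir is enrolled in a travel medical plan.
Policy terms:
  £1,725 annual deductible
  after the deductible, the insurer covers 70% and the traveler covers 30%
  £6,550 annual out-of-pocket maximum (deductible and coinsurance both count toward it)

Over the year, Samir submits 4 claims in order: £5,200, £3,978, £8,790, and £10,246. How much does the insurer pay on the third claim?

£6,200.90

#1 (£5,200): £1,725 finishes the deductible; £3,475 goes to coinsurance; traveler's 30% is £1,042.50. Cost to traveler: £2,767.50. OOP to date £2,767.50. Insurer: £5,200 − £2,767.50 = £2,432.50.
#2 (£3,978): 30% coinsurance on £3,978 = £1,193.40. Traveler owes £1,193.40 (running OOP £3,960.90). Plan pays £3,978 − £1,193.40 = £2,784.60.
#3 (£8,790): deductible already satisfied, so traveler's share is 30% × £8,790 = £2,637. OOP would hit £6,597.90 > £6,550, so the cap limits the traveler to £6,550 − £3,960.90 = £2,589.10. Insurer: £8,790 − £2,589.10 = £6,200.90.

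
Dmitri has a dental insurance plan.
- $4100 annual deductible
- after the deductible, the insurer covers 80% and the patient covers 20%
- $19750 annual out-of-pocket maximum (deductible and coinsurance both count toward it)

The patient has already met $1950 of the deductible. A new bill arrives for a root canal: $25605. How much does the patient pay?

Remaining deductible: $4100 − $1950 = $2150.
The remaining $23455 (= $25605 − $2150) moves to coinsurance.
Patient's 20% share of $23455 is $4691.
That puts the patient's cost at $2150 + $4691 = $6841 before any cap.
Year-to-date out-of-pocket becomes $1950 + $6841 = $8791, still under the $19750 maximum, so no cap applies.

$6841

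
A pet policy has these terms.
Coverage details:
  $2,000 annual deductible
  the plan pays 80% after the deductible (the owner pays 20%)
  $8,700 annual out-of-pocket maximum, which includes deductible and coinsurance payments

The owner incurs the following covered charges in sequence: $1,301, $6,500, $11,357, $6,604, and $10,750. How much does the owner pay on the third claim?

Claim 1 — $1,301: all of it applies to the deductible. Owner owes $1,301 (running OOP $1,301).
Claim 2 — $6,500: $699 finishes the deductible; $5,801 goes to coinsurance; coinsurance $5,801 × 20% = $1,160.20. Owner pays $1,859.20; OOP now $3,160.20.
Claim 3 — $11,357: 20% coinsurance on $11,357 = $2,271.40. Cost to owner: $2,271.40. OOP to date $5,431.60.

$2,271.40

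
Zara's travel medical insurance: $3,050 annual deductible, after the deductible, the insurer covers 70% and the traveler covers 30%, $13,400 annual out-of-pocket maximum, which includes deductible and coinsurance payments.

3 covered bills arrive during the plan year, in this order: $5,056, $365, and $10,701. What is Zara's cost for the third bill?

Claim 1 — $5,056: deductible takes $3,050, $2,006 remains; 30% of $2,006 = $601.80. Cost to traveler: $3,651.80. OOP to date $3,651.80.
Claim 2 — $365: deductible met; 30% of $365 = $109.50. Traveler pays $109.50; OOP now $3,761.30.
Claim 3 — $10,701: deductible already satisfied, so traveler's share is 30% × $10,701 = $3,210.30. Traveler owes $3,210.30 (running OOP $6,971.60).

$3,210.30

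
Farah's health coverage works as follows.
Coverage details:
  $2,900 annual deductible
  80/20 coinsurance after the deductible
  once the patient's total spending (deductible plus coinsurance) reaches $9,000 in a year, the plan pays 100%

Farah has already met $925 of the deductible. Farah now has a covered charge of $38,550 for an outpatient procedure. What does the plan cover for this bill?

Deductible still to meet: $2,900 − $925 = $1,975.
That leaves $38,550 − $1,975 = $36,575 for coinsurance.
20% of $36,575 = $7,315 falls to the patient.
Patient responsibility before any cap: $1,975 + $7,315 = $9,290.
That would bring total out-of-pocket to $10,215, past the $9,000 cap. The patient is capped at $9,000 − $925 = $8,075 on this claim.
Insurer pays the balance: $38,550 − $8,075 = $30,475.

$30,475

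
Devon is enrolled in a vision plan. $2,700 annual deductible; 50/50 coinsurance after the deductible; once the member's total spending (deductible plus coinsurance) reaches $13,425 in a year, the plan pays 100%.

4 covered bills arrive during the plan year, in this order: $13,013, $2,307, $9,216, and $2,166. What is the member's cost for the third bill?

$4,415

#1 ($13,013): $2,700 finishes the deductible; $10,313 goes to coinsurance; member's 50% is $5,156.50. Member pays $7,856.50; OOP now $7,856.50.
#2 ($2,307): 50% coinsurance on $2,307 = $1,153.50. Cost to member: $1,153.50. OOP to date $9,010.
#3 ($9,216): deductible met; 50% of $9,216 = $4,608. Adding that to $9,010 gives $13,618, past the $13,425 cap; member pays only $13,425 − $9,010 = $4,415.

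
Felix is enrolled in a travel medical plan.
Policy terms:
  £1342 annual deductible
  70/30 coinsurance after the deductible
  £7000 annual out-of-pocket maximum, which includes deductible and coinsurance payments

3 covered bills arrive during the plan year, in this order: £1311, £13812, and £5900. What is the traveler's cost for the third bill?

£1523.70

Claim 1 (£1311): fully absorbed by the deductible. Cost to traveler: £1311. OOP to date £1311.
Claim 2 (£13812): £31 finishes the deductible; £13781 goes to coinsurance; 30% of £13781 = £4134.30. Cost to traveler: £4165.30. OOP to date £5476.30.
Claim 3 (£5900): 30% coinsurance on £5900 = £1770. That would push OOP to £7246.30, over the £7000 cap, so traveler pays £7000 − £5476.30 = £1523.70.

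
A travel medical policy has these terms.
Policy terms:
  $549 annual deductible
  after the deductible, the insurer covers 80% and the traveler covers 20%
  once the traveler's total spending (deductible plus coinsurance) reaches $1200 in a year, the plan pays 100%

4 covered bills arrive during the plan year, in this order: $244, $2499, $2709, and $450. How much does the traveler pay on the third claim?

Claim 1 ($244): fully absorbed by the deductible. Traveler owes $244 (running OOP $244).
Claim 2 ($2499): $305 to deductible, leaving $2194; traveler's 20% is $438.80. Traveler owes $743.80 (running OOP $987.80).
Claim 3 ($2709): deductible already satisfied, so traveler's share is 20% × $2709 = $541.80. OOP would hit $1529.60 > $1200, so the cap limits the traveler to $1200 − $987.80 = $212.20.

$212.20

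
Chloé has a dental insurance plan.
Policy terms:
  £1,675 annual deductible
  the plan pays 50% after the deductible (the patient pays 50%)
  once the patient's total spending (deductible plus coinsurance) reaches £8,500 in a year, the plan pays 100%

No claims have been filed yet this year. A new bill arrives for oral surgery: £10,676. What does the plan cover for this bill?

Nothing has been paid toward the £1,675 deductible, so the first £1,675 of this charge is applied there.
The remaining £9,001 (= £10,676 − £1,675) moves to coinsurance.
Patient's 50% share of £9,001 is £4,500.50.
So the patient owes £1,675 + £4,500.50 = £6,175.50 before any cap.
Total out-of-pocket so far would be £0 + £6,175.50 = £6,175.50, below the £8,500 cap — no reduction.
The plan picks up £10,676 − £6,175.50 = £4,500.50.

£4,500.50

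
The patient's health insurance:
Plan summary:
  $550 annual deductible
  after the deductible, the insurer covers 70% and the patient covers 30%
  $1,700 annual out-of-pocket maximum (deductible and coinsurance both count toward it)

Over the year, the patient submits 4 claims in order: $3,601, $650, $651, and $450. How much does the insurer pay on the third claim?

#1 ($3,601): deductible takes $550, $3,051 remains; coinsurance $3,051 × 30% = $915.30. Patient pays $1,465.30; OOP now $1,465.30. Plan pays $3,601 − $1,465.30 = $2,135.70.
#2 ($650): deductible met; 30% of $650 = $195. Cost to patient: $195. OOP to date $1,660.30. Insurer: $650 − $195 = $455.
#3 ($651): deductible met; 30% of $651 = $195.30. Adding that to $1,660.30 gives $1,855.60, past the $1,700 cap; patient pays only $1,700 − $1,660.30 = $39.70. Insurer: $651 − $39.70 = $611.30.

$611.30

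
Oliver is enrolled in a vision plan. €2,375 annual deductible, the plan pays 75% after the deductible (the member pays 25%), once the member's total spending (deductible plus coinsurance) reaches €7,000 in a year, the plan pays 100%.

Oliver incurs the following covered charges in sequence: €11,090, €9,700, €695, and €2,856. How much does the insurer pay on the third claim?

#1 (€11,090): €2,375 to deductible, leaving €8,715; coinsurance €8,715 × 25% = €2,178.75. Member owes €4,553.75 (running OOP €4,553.75). Plan pays €11,090 − €4,553.75 = €6,536.25.
#2 (€9,700): deductible met; 25% of €9,700 = €2,425. Cost to member: €2,425. OOP to date €6,978.75. Insurer: €9,700 − €2,425 = €7,275.
#3 (€695): 25% coinsurance on €695 = €173.75. OOP would hit €7,152.50 > €7,000, so the cap limits the member to €7,000 − €6,978.75 = €21.25. Insurer: €695 − €21.25 = €673.75.

€673.75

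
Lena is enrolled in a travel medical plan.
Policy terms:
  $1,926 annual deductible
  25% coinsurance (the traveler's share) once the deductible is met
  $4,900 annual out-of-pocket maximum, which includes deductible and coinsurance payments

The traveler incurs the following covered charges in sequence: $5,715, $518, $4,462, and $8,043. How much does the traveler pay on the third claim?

$1,115.50

Claim 1 — $5,715: deductible takes $1,926, $3,789 remains; 25% of $3,789 = $947.25. Cost to traveler: $2,873.25. OOP to date $2,873.25.
Claim 2 — $518: deductible already satisfied, so traveler's share is 25% × $518 = $129.50. Cost to traveler: $129.50. OOP to date $3,002.75.
Claim 3 — $4,462: 25% coinsurance on $4,462 = $1,115.50. Traveler pays $1,115.50; OOP now $4,118.25.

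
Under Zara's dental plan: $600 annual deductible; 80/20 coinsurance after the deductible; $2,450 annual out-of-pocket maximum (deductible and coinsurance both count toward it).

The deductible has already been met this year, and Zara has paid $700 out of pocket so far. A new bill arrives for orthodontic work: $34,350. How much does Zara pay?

With the deductible met, the entire $34,350 is subject to coinsurance.
20% of $34,350 = $6,870 falls to the patient.
Adding $6,870 to the $700 already spent would give $7,570, which exceeds the $2,450 cap; the patient pays just $2,450 − $700 = $1,750.

$1,750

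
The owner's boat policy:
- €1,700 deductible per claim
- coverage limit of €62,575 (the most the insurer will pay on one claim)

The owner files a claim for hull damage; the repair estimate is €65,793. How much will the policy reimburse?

€62,575

Subtract the deductible: €65,793 − €1,700 = €64,093.
€64,093 exceeds the €62,575 limit, so the insurer pays the limit: €62,575.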